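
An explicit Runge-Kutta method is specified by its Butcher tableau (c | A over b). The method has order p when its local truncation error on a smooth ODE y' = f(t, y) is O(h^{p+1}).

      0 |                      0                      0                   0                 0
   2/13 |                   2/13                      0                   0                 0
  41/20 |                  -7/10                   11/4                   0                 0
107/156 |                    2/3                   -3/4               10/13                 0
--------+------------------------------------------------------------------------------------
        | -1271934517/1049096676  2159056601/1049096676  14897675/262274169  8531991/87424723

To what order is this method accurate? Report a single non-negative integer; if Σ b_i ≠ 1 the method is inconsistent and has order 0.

b = (-1271934517/1049096676, 2159056601/1049096676, 14897675/262274169, 8531991/87424723)
c = (0, 2/13, 41/20, 107/156)
Ac = (0, 0, 11/26, 19/13)
Σ b_i: (-1271934517/1049096676)·1 + 2159056601/1049096676·1 + 14897675/262274169·1 + 8531991/87424723·1 = 1 ✓
b·c: 2159056601/1049096676·2/13 + 14897675/262274169·41/20 + 8531991/87424723·107/156 = 1/2 ✓
b·c²: 2159056601/1049096676·4/169 + 14897675/262274169·1681/400 + 8531991/87424723·11449/24336 = 1/3 ✓
b·Ac: 14897675/262274169·11/26 + 8531991/87424723·19/13 = 1/6 ✓
b·c³: 2159056601/1049096676·8/2197 + 14897675/262274169·68921/8000 + 8531991/87424723·1225043/3796416 = 936734580421/1772973382440 ≠ 1/4 ⇒ order 3.
b·(c∘Ac): 14897675/262274169·451/520 + 8531991/87424723·2033/2028 = 4012314547/27276513576 ≠ 1/8
b·Ac²: 14897675/262274169·11/169 + 8531991/87424723·21733/6760 = 43294789093/136382567880 ≠ 1/12
b·A²c: 8531991/87424723·55/169 = 36096885/1136521399 ≠ 1/24

3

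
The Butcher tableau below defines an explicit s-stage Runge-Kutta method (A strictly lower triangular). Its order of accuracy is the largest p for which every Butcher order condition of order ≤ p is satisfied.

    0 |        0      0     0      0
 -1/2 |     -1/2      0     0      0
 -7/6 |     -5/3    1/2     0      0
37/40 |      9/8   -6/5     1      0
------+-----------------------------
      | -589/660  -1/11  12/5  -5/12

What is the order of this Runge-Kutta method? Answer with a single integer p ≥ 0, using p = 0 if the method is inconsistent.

1

b = (-589/660, -1/11, 12/5, -5/12)
c = (0, -1/2, -7/6, 37/40)
Ac = (0, 0, -1/4, -17/30)
Σ b_i: (-589/660)·1 + (-1/11)·1 + 12/5·1 + (-5/12)·1 = 1 ✓
b·c: (-1/11)·(-1/2) + 12/5·(-7/6) + (-5/12)·37/40 = -16579/5280 ≠ 1/2 ⇒ order 1.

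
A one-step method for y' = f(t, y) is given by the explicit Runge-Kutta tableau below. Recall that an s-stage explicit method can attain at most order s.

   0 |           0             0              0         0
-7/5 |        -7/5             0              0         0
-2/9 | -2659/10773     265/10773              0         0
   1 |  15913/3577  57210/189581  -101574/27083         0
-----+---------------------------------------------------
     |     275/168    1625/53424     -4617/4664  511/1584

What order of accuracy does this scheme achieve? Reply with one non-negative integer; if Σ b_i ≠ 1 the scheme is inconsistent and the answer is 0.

b = (275/168, 1625/53424, -4617/4664, 511/1584)
c = (0, -7/5, -2/9, 1)
Ac = (0, 0, -53/1539, 30/73)
Σ b_i: 275/168·1 + 1625/53424·1 + (-4617/4664)·1 + 511/1584·1 = 1 ✓
b·c: 1625/53424·(-7/5) + (-4617/4664)·(-2/9) + 511/1584·1 = 1/2 ✓
b·c²: 1625/53424·49/25 + (-4617/4664)·4/81 + 511/1584·1 = 1/3 ✓
b·Ac: (-4617/4664)·(-53/1539) + 511/1584·30/73 = 1/6 ✓
b·c³: 1625/53424·(-343/125) + (-4617/4664)·(-8/729) + 511/1584·1 = 1/4 ✓
b·(c∘Ac): (-4617/4664)·106/13851 + 511/1584·30/73 = 1/8 ✓
b·Ac²: (-4617/4664)·371/7695 + 511/1584·1038/2555 = 1/12 ✓
b·A²c: 511/1584·66/511 = 1/24 ✓; 4 stages ⇒ order 4.

4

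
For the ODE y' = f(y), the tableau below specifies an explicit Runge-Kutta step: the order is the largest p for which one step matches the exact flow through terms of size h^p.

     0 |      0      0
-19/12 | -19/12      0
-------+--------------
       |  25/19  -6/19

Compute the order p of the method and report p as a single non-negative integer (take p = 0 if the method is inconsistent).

2

b = (25/19, -6/19)
c = (0, -19/12)
Σ b_i: 25/19·1 + (-6/19)·1 = 1 ✓
b·c: (-6/19)·(-19/12) = 1/2 ✓; 2 stages ⇒ order 2.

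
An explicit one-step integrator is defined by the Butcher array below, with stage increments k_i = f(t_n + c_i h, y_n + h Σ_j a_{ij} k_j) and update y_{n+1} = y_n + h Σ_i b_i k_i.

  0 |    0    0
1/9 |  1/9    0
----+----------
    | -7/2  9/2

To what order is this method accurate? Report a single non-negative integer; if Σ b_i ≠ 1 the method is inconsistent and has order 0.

b = (-7/2, 9/2)
c = (0, 1/9)
Σ b_i: (-7/2)·1 + 9/2·1 = 1 ✓
b·c: 9/2·1/9 = 1/2 ✓; 2 stages ⇒ order 2.

2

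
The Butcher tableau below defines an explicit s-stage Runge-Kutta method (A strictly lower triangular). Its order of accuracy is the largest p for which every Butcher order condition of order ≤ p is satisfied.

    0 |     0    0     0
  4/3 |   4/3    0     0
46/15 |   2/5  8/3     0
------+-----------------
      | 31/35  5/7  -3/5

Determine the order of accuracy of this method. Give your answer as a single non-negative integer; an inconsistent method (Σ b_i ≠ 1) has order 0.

1

b = (31/35, 5/7, -3/5)
c = (0, 4/3, 46/15)
Ac = (0, 0, 32/9)
Σ b_i: 31/35·1 + 5/7·1 + (-3/5)·1 = 1 ✓
b·c: 5/7·4/3 + (-3/5)·46/15 = -466/525 ≠ 1/2 ⇒ order 1.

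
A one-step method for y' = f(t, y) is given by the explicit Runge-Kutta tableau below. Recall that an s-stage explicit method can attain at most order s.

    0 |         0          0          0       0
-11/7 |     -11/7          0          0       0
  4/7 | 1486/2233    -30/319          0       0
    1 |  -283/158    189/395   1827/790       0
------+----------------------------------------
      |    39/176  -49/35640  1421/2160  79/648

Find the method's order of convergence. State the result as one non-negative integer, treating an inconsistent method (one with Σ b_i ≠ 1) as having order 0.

4

b = (39/176, -49/35640, 1421/2160, 79/648)
c = (0, -11/7, 4/7, 1)
Ac = (0, 0, 30/203, 45/79)
Σ b_i: 39/176·1 + (-49/35640)·1 + 1421/2160·1 + 79/648·1 = 1 ✓
b·c: (-49/35640)·(-11/7) + 1421/2160·4/7 + 79/648·1 = 1/2 ✓
b·c²: (-49/35640)·121/49 + 1421/2160·16/49 + 79/648·1 = 1/3 ✓
b·Ac: 1421/2160·30/203 + 79/648·45/79 = 1/6 ✓
b·c³: (-49/35640)·(-1331/343) + 1421/2160·64/343 + 79/648·1 = 1/4 ✓
b·(c∘Ac): 1421/2160·120/1421 + 79/648·45/79 = 1/8 ✓
b·Ac²: 1421/2160·(-330/1421) + 79/648·153/79 = 1/12 ✓
b·A²c: 79/648·27/79 = 1/24 ✓; 4 stages ⇒ order 4.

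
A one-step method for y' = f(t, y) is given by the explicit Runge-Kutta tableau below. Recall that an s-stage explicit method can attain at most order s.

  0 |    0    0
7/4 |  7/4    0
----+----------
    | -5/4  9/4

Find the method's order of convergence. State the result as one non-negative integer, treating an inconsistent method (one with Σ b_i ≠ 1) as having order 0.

1

b = (-5/4, 9/4)
c = (0, 7/4)
Σ b_i: (-5/4)·1 + 9/4·1 = 1 ✓
b·c: 9/4·7/4 = 63/16 ≠ 1/2 ⇒ order 1.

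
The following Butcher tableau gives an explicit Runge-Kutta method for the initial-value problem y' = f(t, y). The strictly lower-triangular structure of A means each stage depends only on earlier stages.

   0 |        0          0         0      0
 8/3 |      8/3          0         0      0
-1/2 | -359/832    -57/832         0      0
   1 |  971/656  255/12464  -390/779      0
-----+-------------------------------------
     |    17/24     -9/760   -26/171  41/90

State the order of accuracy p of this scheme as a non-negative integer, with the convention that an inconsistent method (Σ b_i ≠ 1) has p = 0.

b = (17/24, -9/760, -26/171, 41/90)
c = (0, 8/3, -1/2, 1)
Ac = (0, 0, -19/104, 25/82)
Σ b_i: 17/24·1 + (-9/760)·1 + (-26/171)·1 + 41/90·1 = 1 ✓
b·c: (-9/760)·8/3 + (-26/171)·(-1/2) + 41/90·1 = 1/2 ✓
b·c²: (-9/760)·64/9 + (-26/171)·1/4 + 41/90·1 = 1/3 ✓
b·Ac: (-26/171)·(-19/104) + 41/90·25/82 = 1/6 ✓
b·c³: (-9/760)·512/27 + (-26/171)·(-1/8) + 41/90·1 = 1/4 ✓
b·(c∘Ac): (-26/171)·19/208 + 41/90·25/82 = 1/8 ✓
b·Ac²: (-26/171)·(-19/39) + 41/90·5/246 = 1/12 ✓
b·A²c: 41/90·15/164 = 1/24 ✓; 4 stages ⇒ order 4.

4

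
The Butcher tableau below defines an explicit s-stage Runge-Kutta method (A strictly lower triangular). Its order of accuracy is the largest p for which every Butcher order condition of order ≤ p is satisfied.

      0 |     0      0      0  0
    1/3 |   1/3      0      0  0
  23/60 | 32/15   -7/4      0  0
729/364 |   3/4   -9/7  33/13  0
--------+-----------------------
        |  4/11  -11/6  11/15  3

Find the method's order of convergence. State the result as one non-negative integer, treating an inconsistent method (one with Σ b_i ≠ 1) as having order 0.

0

b = (4/11, -11/6, 11/15, 3)
c = (0, 1/3, 23/60, 729/364)
Ac = (0, 0, -7/12, 991/1820)
Σ b_i: 4/11·1 + (-11/6)·1 + 11/15·1 + 3·1 = 249/110 ≠ 1 ⇒ order 0.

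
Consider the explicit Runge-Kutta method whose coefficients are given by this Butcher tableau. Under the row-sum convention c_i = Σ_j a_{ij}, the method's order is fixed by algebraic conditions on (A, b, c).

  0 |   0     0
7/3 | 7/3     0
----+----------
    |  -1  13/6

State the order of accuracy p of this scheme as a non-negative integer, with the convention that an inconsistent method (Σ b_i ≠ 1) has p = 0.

b = (-1, 13/6)
c = (0, 7/3)
Σ b_i: (-1)·1 + 13/6·1 = 7/6 ≠ 1 ⇒ order 0.

0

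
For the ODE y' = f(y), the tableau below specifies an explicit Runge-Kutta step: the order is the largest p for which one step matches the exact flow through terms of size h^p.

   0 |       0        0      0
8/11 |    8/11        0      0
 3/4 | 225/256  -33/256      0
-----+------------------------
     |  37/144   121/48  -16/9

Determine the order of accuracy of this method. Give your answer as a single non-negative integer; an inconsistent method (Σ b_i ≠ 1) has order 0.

b = (37/144, 121/48, -16/9)
c = (0, 8/11, 3/4)
Ac = (0, 0, -3/32)
Σ b_i: 37/144·1 + 121/48·1 + (-16/9)·1 = 1 ✓
b·c: 121/48·8/11 + (-16/9)·3/4 = 1/2 ✓
b·c²: 121/48·64/121 + (-16/9)·9/16 = 1/3 ✓
b·Ac: (-16/9)·(-3/32) = 1/6 ✓; 3 stages ⇒ order 3.

3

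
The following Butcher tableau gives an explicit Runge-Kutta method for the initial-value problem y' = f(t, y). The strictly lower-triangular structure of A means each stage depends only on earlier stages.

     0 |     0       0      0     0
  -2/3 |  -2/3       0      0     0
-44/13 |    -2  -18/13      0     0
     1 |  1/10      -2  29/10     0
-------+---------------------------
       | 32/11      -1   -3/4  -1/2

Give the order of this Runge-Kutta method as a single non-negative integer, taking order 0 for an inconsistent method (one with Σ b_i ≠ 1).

b = (32/11, -1, -3/4, -1/2)
c = (0, -2/3, -44/13, 1)
Ac = (0, 0, 12/13, -1654/195)
Σ b_i: 32/11·1 + (-1)·1 + (-3/4)·1 + (-1/2)·1 = 29/44 ≠ 1 ⇒ order 0.

0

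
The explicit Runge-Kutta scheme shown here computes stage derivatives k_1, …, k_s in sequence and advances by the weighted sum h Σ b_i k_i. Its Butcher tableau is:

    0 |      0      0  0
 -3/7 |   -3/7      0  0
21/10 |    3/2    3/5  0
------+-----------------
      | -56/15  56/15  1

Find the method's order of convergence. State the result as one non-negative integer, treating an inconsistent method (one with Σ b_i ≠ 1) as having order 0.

2

b = (-56/15, 56/15, 1)
c = (0, -3/7, 21/10)
Ac = (0, 0, -9/35)
Σ b_i: (-56/15)·1 + 56/15·1 + 1·1 = 1 ✓
b·c: 56/15·(-3/7) + 1·21/10 = 1/2 ✓
b·c²: 56/15·9/49 + 1·441/100 = 3567/700 ≠ 1/3 ⇒ order 2.
b·Ac: 1·(-9/35) = -9/35 ≠ 1/6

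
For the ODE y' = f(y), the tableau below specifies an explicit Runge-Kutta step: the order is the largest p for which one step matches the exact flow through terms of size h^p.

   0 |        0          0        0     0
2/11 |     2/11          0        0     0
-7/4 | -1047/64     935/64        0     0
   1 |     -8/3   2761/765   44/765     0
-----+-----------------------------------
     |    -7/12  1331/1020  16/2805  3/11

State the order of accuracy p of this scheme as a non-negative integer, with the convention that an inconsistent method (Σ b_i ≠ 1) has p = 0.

4

b = (-7/12, 1331/1020, 16/2805, 3/11)
c = (0, 2/11, -7/4, 1)
Ac = (0, 0, 85/32, 5/9)
Σ b_i: (-7/12)·1 + 1331/1020·1 + 16/2805·1 + 3/11·1 = 1 ✓
b·c: 1331/1020·2/11 + 16/2805·(-7/4) + 3/11·1 = 1/2 ✓
b·c²: 1331/1020·4/121 + 16/2805·49/16 + 3/11·1 = 1/3 ✓
b·Ac: 16/2805·85/32 + 3/11·5/9 = 1/6 ✓
b·c³: 1331/1020·8/1331 + 16/2805·(-343/64) + 3/11·1 = 1/4 ✓
b·(c∘Ac): 16/2805·(-595/128) + 3/11·5/9 = 1/8 ✓
b·Ac²: 16/2805·85/176 + 3/11·13/44 = 1/12 ✓
b·A²c: 3/11·11/72 = 1/24 ✓; 4 stages ⇒ order 4.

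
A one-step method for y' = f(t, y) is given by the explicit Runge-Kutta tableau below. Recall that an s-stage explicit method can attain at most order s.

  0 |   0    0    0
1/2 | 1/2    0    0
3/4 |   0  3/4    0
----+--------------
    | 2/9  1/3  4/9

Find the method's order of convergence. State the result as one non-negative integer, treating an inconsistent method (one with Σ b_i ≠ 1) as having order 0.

b = (2/9, 1/3, 4/9)
c = (0, 1/2, 3/4)
Ac = (0, 0, 3/8)
Σ b_i: 2/9·1 + 1/3·1 + 4/9·1 = 1 ✓
b·c: 1/3·1/2 + 4/9·3/4 = 1/2 ✓
b·c²: 1/3·1/4 + 4/9·9/16 = 1/3 ✓
b·Ac: 4/9·3/8 = 1/6 ✓; 3 stages ⇒ order 3.

3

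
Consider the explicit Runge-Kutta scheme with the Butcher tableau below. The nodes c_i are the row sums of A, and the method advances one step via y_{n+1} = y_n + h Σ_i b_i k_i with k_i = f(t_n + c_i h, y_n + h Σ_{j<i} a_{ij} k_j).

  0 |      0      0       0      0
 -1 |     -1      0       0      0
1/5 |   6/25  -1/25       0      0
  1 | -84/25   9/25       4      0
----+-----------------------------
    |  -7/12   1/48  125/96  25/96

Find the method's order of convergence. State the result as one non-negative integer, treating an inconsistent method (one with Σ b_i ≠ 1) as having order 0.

4

b = (-7/12, 1/48, 125/96, 25/96)
c = (0, -1, 1/5, 1)
Ac = (0, 0, 1/25, 11/25)
Σ b_i: (-7/12)·1 + 1/48·1 + 125/96·1 + 25/96·1 = 1 ✓
b·c: 1/48·(-1) + 125/96·1/5 + 25/96·1 = 1/2 ✓
b·c²: 1/48·1 + 125/96·1/25 + 25/96·1 = 1/3 ✓
b·Ac: 125/96·1/25 + 25/96·11/25 = 1/6 ✓
b·c³: 1/48·(-1) + 125/96·1/125 + 25/96·1 = 1/4 ✓
b·(c∘Ac): 125/96·1/125 + 25/96·11/25 = 1/8 ✓
b·Ac²: 125/96·(-1/25) + 25/96·13/25 = 1/12 ✓
b·A²c: 25/96·4/25 = 1/24 ✓; 4 stages ⇒ order 4.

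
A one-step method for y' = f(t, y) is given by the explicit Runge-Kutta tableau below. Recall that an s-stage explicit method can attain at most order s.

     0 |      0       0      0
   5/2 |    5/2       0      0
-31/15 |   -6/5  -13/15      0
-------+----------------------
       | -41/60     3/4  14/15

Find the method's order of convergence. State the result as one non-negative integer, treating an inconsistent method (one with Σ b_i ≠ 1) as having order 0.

1

b = (-41/60, 3/4, 14/15)
c = (0, 5/2, -31/15)
Ac = (0, 0, -13/6)
Σ b_i: (-41/60)·1 + 3/4·1 + 14/15·1 = 1 ✓
b·c: 3/4·5/2 + 14/15·(-31/15) = -97/1800 ≠ 1/2 ⇒ order 1.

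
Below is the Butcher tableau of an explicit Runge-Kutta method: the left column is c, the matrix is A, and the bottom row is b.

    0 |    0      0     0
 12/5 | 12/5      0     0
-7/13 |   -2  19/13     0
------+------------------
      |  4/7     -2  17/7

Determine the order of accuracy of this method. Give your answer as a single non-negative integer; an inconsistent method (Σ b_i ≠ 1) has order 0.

b = (4/7, -2, 17/7)
c = (0, 12/5, -7/13)
Ac = (0, 0, 228/65)
Σ b_i: 4/7·1 + (-2)·1 + 17/7·1 = 1 ✓
b·c: (-2)·12/5 + 17/7·(-7/13) = -397/65 ≠ 1/2 ⇒ order 1.

1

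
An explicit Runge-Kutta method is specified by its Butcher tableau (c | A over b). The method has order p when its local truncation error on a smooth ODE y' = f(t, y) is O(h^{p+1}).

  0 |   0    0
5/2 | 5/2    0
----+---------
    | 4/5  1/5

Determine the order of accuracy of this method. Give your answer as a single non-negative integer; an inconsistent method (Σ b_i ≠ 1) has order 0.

2

b = (4/5, 1/5)
c = (0, 5/2)
Σ b_i: 4/5·1 + 1/5·1 = 1 ✓
b·c: 1/5·5/2 = 1/2 ✓; 2 stages ⇒ order 2.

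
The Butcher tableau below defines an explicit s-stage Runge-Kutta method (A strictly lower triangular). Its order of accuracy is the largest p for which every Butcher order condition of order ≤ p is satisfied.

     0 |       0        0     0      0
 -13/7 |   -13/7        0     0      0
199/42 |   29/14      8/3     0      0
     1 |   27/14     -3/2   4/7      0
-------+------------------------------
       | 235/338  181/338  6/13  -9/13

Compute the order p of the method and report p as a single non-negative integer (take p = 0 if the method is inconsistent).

2

b = (235/338, 181/338, 6/13, -9/13)
c = (0, -13/7, 199/42, 1)
Ac = (0, 0, -104/21, 1615/294)
Σ b_i: 235/338·1 + 181/338·1 + 6/13·1 + (-9/13)·1 = 1 ✓
b·c: 181/338·(-13/7) + 6/13·199/42 + (-9/13)·1 = 1/2 ✓
b·c²: 181/338·169/49 + 6/13·39601/1764 + (-9/13)·1 = 22007/1911 ≠ 1/3 ⇒ order 2.
b·Ac: 6/13·(-104/21) + (-9/13)·1615/294 = -7757/1274 ≠ 1/6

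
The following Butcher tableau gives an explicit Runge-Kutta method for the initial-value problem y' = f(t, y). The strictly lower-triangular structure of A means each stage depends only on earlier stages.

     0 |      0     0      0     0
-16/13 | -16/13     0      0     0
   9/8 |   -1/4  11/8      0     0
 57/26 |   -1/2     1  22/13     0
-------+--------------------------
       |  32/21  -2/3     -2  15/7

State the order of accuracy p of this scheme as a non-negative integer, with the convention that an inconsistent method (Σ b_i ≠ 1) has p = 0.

b = (32/21, -2/3, -2, 15/7)
c = (0, -16/13, 9/8, 57/26)
Ac = (0, 0, -22/13, 35/52)
Σ b_i: 32/21·1 + (-2/3)·1 + (-2)·1 + 15/7·1 = 1 ✓
b·c: (-2/3)·(-16/13) + (-2)·9/8 + 15/7·57/26 = 3569/1092 ≠ 1/2 ⇒ order 1.

1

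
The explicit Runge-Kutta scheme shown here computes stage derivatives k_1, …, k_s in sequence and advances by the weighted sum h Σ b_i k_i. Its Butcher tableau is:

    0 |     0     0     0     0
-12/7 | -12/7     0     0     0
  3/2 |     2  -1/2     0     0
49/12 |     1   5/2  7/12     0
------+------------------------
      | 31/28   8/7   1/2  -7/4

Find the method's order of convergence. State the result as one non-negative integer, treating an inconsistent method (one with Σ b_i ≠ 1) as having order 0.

b = (31/28, 8/7, 1/2, -7/4)
c = (0, -12/7, 3/2, 49/12)
Ac = (0, 0, 6/7, -191/56)
Σ b_i: 31/28·1 + 8/7·1 + 1/2·1 + (-7/4)·1 = 1 ✓
b·c: 8/7·(-12/7) + 1/2·3/2 + (-7/4)·49/12 = -19651/2352 ≠ 1/2 ⇒ order 1.

1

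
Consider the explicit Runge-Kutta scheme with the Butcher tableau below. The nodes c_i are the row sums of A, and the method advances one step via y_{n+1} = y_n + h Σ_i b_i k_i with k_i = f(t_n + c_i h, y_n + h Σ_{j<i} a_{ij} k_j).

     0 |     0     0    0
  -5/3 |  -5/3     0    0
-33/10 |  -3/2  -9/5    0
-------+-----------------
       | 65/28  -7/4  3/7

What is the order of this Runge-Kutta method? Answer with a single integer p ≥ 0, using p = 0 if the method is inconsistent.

1

b = (65/28, -7/4, 3/7)
c = (0, -5/3, -33/10)
Ac = (0, 0, 3)
Σ b_i: 65/28·1 + (-7/4)·1 + 3/7·1 = 1 ✓
b·c: (-7/4)·(-5/3) + 3/7·(-33/10) = 631/420 ≠ 1/2 ⇒ order 1.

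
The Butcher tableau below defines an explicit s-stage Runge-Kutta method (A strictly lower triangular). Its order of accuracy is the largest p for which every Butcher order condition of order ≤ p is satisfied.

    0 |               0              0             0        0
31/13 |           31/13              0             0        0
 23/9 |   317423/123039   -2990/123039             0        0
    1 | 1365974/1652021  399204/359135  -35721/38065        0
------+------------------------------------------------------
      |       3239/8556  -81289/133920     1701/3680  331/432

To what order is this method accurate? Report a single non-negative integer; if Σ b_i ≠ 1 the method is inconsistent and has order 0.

b = (3239/8556, -81289/133920, 1701/3680, 331/432)
c = (0, 31/13, 23/9, 1)
Ac = (0, 0, -230/3969, 585/2317)
Σ b_i: 3239/8556·1 + (-81289/133920)·1 + 1701/3680·1 + 331/432·1 = 1 ✓
b·c: (-81289/133920)·31/13 + 1701/3680·23/9 + 331/432·1 = 1/2 ✓
b·c²: (-81289/133920)·961/169 + 1701/3680·529/81 + 331/432·1 = 1/3 ✓
b·Ac: 1701/3680·(-230/3969) + 331/432·585/2317 = 1/6 ✓
b·c³: (-81289/133920)·29791/2197 + 1701/3680·12167/729 + 331/432·1 = 1/4 ✓
b·(c∘Ac): 1701/3680·(-5290/35721) + 331/432·585/2317 = 1/8 ✓
b·Ac²: 1701/3680·(-7130/51597) + 331/432·5787/30121 = 1/12 ✓
b·A²c: 331/432·18/331 = 1/24 ✓; 4 stages ⇒ order 4.

4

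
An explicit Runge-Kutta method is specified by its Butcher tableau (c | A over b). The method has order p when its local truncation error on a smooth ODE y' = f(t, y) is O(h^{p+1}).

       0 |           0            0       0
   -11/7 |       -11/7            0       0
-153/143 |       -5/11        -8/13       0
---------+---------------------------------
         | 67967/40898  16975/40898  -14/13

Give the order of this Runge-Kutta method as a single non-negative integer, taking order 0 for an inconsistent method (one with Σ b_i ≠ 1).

2

b = (67967/40898, 16975/40898, -14/13)
c = (0, -11/7, -153/143)
Ac = (0, 0, 88/91)
Σ b_i: 67967/40898·1 + 16975/40898·1 + (-14/13)·1 = 1 ✓
b·c: 16975/40898·(-11/7) + (-14/13)·(-153/143) = 1/2 ✓
b·c²: 16975/40898·121/49 + (-14/13)·23409/20449 = -773639/3721718 ≠ 1/3 ⇒ order 2.
b·Ac: (-14/13)·88/91 = -176/169 ≠ 1/6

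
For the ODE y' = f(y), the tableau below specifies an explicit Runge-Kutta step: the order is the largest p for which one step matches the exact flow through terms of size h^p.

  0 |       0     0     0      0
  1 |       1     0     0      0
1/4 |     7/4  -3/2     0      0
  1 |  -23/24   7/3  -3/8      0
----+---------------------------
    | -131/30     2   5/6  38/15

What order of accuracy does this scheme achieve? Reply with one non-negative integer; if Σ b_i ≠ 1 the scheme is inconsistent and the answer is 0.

b = (-131/30, 2, 5/6, 38/15)
c = (0, 1, 1/4, 1)
Ac = (0, 0, -3/2, 215/96)
Σ b_i: (-131/30)·1 + 2·1 + 5/6·1 + 38/15·1 = 1 ✓
b·c: 2·1 + 5/6·1/4 + 38/15·1 = 569/120 ≠ 1/2 ⇒ order 1.

1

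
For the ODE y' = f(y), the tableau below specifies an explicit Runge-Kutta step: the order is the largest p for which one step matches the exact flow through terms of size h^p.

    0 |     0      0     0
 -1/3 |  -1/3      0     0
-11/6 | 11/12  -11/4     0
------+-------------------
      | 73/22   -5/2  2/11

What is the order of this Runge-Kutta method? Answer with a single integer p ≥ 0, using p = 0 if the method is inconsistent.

b = (73/22, -5/2, 2/11)
c = (0, -1/3, -11/6)
Ac = (0, 0, 11/12)
Σ b_i: 73/22·1 + (-5/2)·1 + 2/11·1 = 1 ✓
b·c: (-5/2)·(-1/3) + 2/11·(-11/6) = 1/2 ✓
b·c²: (-5/2)·1/9 + 2/11·121/36 = 1/3 ✓
b·Ac: 2/11·11/12 = 1/6 ✓; 3 stages ⇒ order 3.

3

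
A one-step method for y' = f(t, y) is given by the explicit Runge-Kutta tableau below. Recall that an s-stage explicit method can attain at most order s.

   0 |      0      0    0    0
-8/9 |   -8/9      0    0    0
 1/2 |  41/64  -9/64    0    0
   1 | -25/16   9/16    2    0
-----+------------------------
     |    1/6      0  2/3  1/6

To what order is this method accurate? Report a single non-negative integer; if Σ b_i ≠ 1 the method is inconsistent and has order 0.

b = (1/6, 0, 2/3, 1/6)
c = (0, -8/9, 1/2, 1)
Ac = (0, 0, 1/8, 1/2)
Σ b_i: 1/6·1 + 2/3·1 + 1/6·1 = 1 ✓
b·c: 2/3·1/2 + 1/6·1 = 1/2 ✓
b·c²: 2/3·1/4 + 1/6·1 = 1/3 ✓
b·Ac: 2/3·1/8 + 1/6·1/2 = 1/6 ✓
b·c³: 2/3·1/8 + 1/6·1 = 1/4 ✓
b·(c∘Ac): 2/3·1/16 + 1/6·1/2 = 1/8 ✓
b·Ac²: 2/3·(-1/9) + 1/6·17/18 = 1/12 ✓
b·A²c: 1/6·1/4 = 1/24 ✓; 4 stages ⇒ order 4.

4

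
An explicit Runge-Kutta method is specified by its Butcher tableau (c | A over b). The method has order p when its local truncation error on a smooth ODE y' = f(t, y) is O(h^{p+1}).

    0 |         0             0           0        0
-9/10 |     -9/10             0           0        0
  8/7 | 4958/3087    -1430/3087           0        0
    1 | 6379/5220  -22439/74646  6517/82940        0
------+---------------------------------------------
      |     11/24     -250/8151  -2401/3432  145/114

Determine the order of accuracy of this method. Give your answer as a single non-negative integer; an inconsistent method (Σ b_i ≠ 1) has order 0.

4

b = (11/24, -250/8151, -2401/3432, 145/114)
c = (0, -9/10, 8/7, 1)
Ac = (0, 0, 143/343, 209/580)
Σ b_i: 11/24·1 + (-250/8151)·1 + (-2401/3432)·1 + 145/114·1 = 1 ✓
b·c: (-250/8151)·(-9/10) + (-2401/3432)·8/7 + 145/114·1 = 1/2 ✓
b·c²: (-250/8151)·81/100 + (-2401/3432)·64/49 + 145/114·1 = 1/3 ✓
b·Ac: (-2401/3432)·143/343 + 145/114·209/580 = 1/6 ✓
b·c³: (-250/8151)·(-729/1000) + (-2401/3432)·512/343 + 145/114·1 = 1/4 ✓
b·(c∘Ac): (-2401/3432)·1144/2401 + 145/114·209/580 = 1/8 ✓
b·Ac²: (-2401/3432)·(-1287/3430) + 145/114·(-817/5800) = 1/12 ✓
b·A²c: 145/114·19/580 = 1/24 ✓; 4 stages ⇒ order 4.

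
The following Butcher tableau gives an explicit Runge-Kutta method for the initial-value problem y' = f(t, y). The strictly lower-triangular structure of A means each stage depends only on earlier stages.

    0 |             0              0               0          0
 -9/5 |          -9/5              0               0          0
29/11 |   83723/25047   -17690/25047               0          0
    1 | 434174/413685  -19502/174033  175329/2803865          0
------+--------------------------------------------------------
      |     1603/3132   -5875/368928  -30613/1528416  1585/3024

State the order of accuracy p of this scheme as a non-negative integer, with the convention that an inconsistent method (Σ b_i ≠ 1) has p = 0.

b = (1603/3132, -5875/368928, -30613/1528416, 1585/3024)
c = (0, -9/5, 29/11, 1)
Ac = (0, 0, 3538/2783, 581/1585)
Σ b_i: 1603/3132·1 + (-5875/368928)·1 + (-30613/1528416)·1 + 1585/3024·1 = 1 ✓
b·c: (-5875/368928)·(-9/5) + (-30613/1528416)·29/11 + 1585/3024·1 = 1/2 ✓
b·c²: (-5875/368928)·81/25 + (-30613/1528416)·841/121 + 1585/3024·1 = 1/3 ✓
b·Ac: (-30613/1528416)·3538/2783 + 1585/3024·581/1585 = 1/6 ✓
b·c³: (-5875/368928)·(-729/125) + (-30613/1528416)·24389/1331 + 1585/3024·1 = 1/4 ✓
b·(c∘Ac): (-30613/1528416)·102602/30613 + 1585/3024·581/1585 = 1/8 ✓
b·Ac²: (-30613/1528416)·(-31842/13915) + 1585/3024·567/7925 = 1/12 ✓
b·A²c: 1585/3024·126/1585 = 1/24 ✓; 4 stages ⇒ order 4.

4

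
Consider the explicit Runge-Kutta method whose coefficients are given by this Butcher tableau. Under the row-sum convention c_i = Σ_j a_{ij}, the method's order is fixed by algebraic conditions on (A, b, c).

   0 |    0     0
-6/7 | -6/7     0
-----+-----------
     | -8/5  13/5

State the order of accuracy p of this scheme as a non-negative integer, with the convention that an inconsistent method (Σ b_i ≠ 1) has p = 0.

1

b = (-8/5, 13/5)
c = (0, -6/7)
Σ b_i: (-8/5)·1 + 13/5·1 = 1 ✓
b·c: 13/5·(-6/7) = -78/35 ≠ 1/2 ⇒ order 1.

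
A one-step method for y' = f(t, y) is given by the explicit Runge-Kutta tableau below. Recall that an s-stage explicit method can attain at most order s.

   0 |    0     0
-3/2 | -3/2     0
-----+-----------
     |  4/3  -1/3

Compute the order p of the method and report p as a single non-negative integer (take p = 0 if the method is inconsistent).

b = (4/3, -1/3)
c = (0, -3/2)
Σ b_i: 4/3·1 + (-1/3)·1 = 1 ✓
b·c: (-1/3)·(-3/2) = 1/2 ✓; 2 stages ⇒ order 2.

2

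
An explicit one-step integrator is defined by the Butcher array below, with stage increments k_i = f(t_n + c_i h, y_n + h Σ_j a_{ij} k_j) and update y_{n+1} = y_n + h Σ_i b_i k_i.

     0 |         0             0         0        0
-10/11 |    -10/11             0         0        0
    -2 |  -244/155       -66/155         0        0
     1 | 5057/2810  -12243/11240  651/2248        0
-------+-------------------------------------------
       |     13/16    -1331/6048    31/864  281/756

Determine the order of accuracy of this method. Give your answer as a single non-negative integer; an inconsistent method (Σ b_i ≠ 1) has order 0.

4

b = (13/16, -1331/6048, 31/864, 281/756)
c = (0, -10/11, -2, 1)
Ac = (0, 0, 12/31, 231/562)
Σ b_i: 13/16·1 + (-1331/6048)·1 + 31/864·1 + 281/756·1 = 1 ✓
b·c: (-1331/6048)·(-10/11) + 31/864·(-2) + 281/756·1 = 1/2 ✓
b·c²: (-1331/6048)·100/121 + 31/864·4 + 281/756·1 = 1/3 ✓
b·Ac: 31/864·12/31 + 281/756·231/562 = 1/6 ✓
b·c³: (-1331/6048)·(-1000/1331) + 31/864·(-8) + 281/756·1 = 1/4 ✓
b·(c∘Ac): 31/864·(-24/31) + 281/756·231/562 = 1/8 ✓
b·Ac²: 31/864·(-120/341) + 281/756·798/3091 = 1/12 ✓
b·A²c: 281/756·63/562 = 1/24 ✓; 4 stages ⇒ order 4.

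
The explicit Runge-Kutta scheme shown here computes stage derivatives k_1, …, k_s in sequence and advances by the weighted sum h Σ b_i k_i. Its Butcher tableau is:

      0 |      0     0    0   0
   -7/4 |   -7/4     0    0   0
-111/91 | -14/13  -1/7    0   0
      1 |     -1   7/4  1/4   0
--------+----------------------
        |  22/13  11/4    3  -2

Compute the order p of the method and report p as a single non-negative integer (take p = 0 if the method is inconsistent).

b = (22/13, 11/4, 3, -2)
c = (0, -7/4, -111/91, 1)
Ac = (0, 0, 1/4, -4903/1456)
Σ b_i: 22/13·1 + 11/4·1 + 3·1 + (-2)·1 = 283/52 ≠ 1 ⇒ order 0.

0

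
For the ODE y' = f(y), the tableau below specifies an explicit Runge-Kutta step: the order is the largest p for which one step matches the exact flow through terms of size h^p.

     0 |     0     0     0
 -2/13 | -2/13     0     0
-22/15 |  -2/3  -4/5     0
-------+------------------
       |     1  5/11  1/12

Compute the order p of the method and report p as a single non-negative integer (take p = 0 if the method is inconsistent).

0

b = (1, 5/11, 1/12)
c = (0, -2/13, -22/15)
Ac = (0, 0, 8/65)
Σ b_i: 1·1 + 5/11·1 + 1/12·1 = 203/132 ≠ 1 ⇒ order 0.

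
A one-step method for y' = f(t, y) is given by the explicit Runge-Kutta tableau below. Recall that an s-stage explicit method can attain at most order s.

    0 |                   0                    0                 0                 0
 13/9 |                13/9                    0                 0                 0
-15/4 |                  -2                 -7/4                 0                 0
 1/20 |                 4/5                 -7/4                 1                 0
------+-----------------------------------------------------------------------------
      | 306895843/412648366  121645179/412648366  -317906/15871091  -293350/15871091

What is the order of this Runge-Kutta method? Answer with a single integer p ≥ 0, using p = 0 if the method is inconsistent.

3

b = (306895843/412648366, 121645179/412648366, -317906/15871091, -293350/15871091)
c = (0, 13/9, -15/4, 1/20)
Ac = (0, 0, -91/36, -113/18)
Σ b_i: 306895843/412648366·1 + 121645179/412648366·1 + (-317906/15871091)·1 + (-293350/15871091)·1 = 1 ✓
b·c: 121645179/412648366·13/9 + (-317906/15871091)·(-15/4) + (-293350/15871091)·1/20 = 1/2 ✓
b·c²: 121645179/412648366·169/81 + (-317906/15871091)·225/16 + (-293350/15871091)·1/400 = 1/3 ✓
b·Ac: (-317906/15871091)·(-91/36) + (-293350/15871091)·(-113/18) = 1/6 ✓
b·c³: 121645179/412648366·2197/729 + (-317906/15871091)·(-3375/64) + (-293350/15871091)·1/8000 = 16666937407/8570389140 ≠ 1/4 ⇒ order 3.
b·(c∘Ac): (-317906/15871091)·455/48 + (-293350/15871091)·(-113/360) = -210341135/1142718552 ≠ 1/8
b·Ac²: (-317906/15871091)·(-1183/324) + (-293350/15871091)·13493/1296 = -408973393/3428155656 ≠ 1/12
b·A²c: (-293350/15871091)·(-91/36) = 13347425/285679638 ≠ 1/24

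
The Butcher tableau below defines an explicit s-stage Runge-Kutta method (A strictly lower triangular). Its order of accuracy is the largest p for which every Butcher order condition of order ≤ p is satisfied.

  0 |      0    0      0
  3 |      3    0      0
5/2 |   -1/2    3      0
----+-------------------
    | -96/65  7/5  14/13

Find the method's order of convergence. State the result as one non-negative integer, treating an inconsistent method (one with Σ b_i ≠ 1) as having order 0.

1

b = (-96/65, 7/5, 14/13)
c = (0, 3, 5/2)
Ac = (0, 0, 9)
Σ b_i: (-96/65)·1 + 7/5·1 + 14/13·1 = 1 ✓
b·c: 7/5·3 + 14/13·5/2 = 448/65 ≠ 1/2 ⇒ order 1.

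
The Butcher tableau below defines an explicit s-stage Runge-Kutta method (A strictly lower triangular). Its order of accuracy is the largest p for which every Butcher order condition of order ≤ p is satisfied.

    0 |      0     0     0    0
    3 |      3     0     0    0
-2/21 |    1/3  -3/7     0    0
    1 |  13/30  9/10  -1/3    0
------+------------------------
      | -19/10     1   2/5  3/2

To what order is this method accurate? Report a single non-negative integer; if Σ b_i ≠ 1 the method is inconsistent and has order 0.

b = (-19/10, 1, 2/5, 3/2)
c = (0, 3, -2/21, 1)
Ac = (0, 0, -9/7, 1721/630)
Σ b_i: (-19/10)·1 + 1·1 + 2/5·1 + 3/2·1 = 1 ✓
b·c: 1·3 + 2/5·(-2/21) + 3/2·1 = 937/210 ≠ 1/2 ⇒ order 1.

1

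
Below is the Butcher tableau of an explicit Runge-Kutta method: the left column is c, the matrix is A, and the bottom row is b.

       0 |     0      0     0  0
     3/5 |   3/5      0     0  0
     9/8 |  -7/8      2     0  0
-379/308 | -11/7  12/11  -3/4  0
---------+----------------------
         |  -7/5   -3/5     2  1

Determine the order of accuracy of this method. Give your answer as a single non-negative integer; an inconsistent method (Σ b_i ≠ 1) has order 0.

b = (-7/5, -3/5, 2, 1)
c = (0, 3/5, 9/8, -379/308)
Ac = (0, 0, 6/5, -333/1760)
Σ b_i: (-7/5)·1 + (-3/5)·1 + 2·1 + 1·1 = 1 ✓
b·c: (-3/5)·3/5 + 2·9/8 + 1·(-379/308) = 2539/3850 ≠ 1/2 ⇒ order 1.

1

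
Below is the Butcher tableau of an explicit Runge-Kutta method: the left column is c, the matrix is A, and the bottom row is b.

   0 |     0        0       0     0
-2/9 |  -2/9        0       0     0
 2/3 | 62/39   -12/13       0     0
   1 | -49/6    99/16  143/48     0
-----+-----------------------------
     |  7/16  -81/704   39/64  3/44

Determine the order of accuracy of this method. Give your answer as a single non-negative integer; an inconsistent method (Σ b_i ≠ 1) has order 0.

b = (7/16, -81/704, 39/64, 3/44)
c = (0, -2/9, 2/3, 1)
Ac = (0, 0, 8/39, 11/18)
Σ b_i: 7/16·1 + (-81/704)·1 + 39/64·1 + 3/44·1 = 1 ✓
b·c: (-81/704)·(-2/9) + 39/64·2/3 + 3/44·1 = 1/2 ✓
b·c²: (-81/704)·4/81 + 39/64·4/9 + 3/44·1 = 1/3 ✓
b·Ac: 39/64·8/39 + 3/44·11/18 = 1/6 ✓
b·c³: (-81/704)·(-8/729) + 39/64·8/27 + 3/44·1 = 1/4 ✓
b·(c∘Ac): 39/64·16/117 + 3/44·11/18 = 1/8 ✓
b·Ac²: 39/64·(-16/351) + 3/44·44/27 = 1/12 ✓
b·A²c: 3/44·11/18 = 1/24 ✓; 4 stages ⇒ order 4.

4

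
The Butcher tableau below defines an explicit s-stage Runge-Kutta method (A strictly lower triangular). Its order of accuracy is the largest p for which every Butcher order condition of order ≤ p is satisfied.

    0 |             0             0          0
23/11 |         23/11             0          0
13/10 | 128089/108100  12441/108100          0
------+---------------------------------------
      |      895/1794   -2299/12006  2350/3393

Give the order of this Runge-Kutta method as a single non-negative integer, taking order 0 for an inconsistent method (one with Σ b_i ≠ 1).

b = (895/1794, -2299/12006, 2350/3393)
c = (0, 23/11, 13/10)
Ac = (0, 0, 1131/4700)
Σ b_i: 895/1794·1 + (-2299/12006)·1 + 2350/3393·1 = 1 ✓
b·c: (-2299/12006)·23/11 + 2350/3393·13/10 = 1/2 ✓
b·c²: (-2299/12006)·529/121 + 2350/3393·169/100 = 1/3 ✓
b·Ac: 2350/3393·1131/4700 = 1/6 ✓; 3 stages ⇒ order 3.

3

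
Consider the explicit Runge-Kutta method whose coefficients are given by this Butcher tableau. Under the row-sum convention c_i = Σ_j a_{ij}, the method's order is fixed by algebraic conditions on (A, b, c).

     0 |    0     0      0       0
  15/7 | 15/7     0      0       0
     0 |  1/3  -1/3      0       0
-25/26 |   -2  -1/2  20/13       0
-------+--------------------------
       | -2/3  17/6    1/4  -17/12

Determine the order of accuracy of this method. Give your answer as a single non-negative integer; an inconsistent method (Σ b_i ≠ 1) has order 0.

b = (-2/3, 17/6, 1/4, -17/12)
c = (0, 15/7, 0, -25/26)
Ac = (0, 0, -5/7, -15/14)
Σ b_i: (-2/3)·1 + 17/6·1 + 1/4·1 + (-17/12)·1 = 1 ✓
b·c: 17/6·15/7 + (-17/12)·(-25/26) = 16235/2184 ≠ 1/2 ⇒ order 1.

1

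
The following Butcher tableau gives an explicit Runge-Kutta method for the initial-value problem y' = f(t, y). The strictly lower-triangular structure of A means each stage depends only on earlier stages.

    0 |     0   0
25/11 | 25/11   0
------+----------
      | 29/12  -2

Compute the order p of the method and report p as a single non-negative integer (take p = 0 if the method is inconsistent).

b = (29/12, -2)
c = (0, 25/11)
Σ b_i: 29/12·1 + (-2)·1 = 5/12 ≠ 1 ⇒ order 0.

0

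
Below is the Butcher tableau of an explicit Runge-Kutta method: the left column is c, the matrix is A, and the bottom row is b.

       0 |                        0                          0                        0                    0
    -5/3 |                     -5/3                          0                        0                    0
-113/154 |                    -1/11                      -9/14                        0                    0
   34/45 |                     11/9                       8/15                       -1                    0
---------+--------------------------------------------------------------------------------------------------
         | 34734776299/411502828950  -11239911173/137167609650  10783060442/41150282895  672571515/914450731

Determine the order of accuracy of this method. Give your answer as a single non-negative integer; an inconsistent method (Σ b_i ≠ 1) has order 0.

3

b = (34734776299/411502828950, -11239911173/137167609650, 10783060442/41150282895, 672571515/914450731)
c = (0, -5/3, -113/154, 34/45)
Ac = (0, 0, 15/14, -215/1386)
Σ b_i: 34734776299/411502828950·1 + (-11239911173/137167609650)·1 + 10783060442/41150282895·1 + 672571515/914450731·1 = 1 ✓
b·c: (-11239911173/137167609650)·(-5/3) + 10783060442/41150282895·(-113/154) + 672571515/914450731·34/45 = 1/2 ✓
b·c²: (-11239911173/137167609650)·25/9 + 10783060442/41150282895·12769/23716 + 672571515/914450731·1156/2025 = 1/3 ✓
b·Ac: 10783060442/41150282895·15/14 + 672571515/914450731·(-215/1386) = 1/6 ✓
b·c³: (-11239911173/137167609650)·(-125/27) + 10783060442/41150282895·(-1442897/3652264) + 672571515/914450731·39304/91125 = 144966476154061/244432680396300 ≠ 1/4 ⇒ order 3.
b·(c∘Ac): 10783060442/41150282895·(-1695/2156) + 672571515/914450731·(-731/6237) = -14429595293/49380339474 ≠ 1/8
b·Ac²: 10783060442/41150282895·(-25/14) + 672571515/914450731·603877/640332 = 572090488885/2534857426332 ≠ 1/12
b·A²c: 672571515/914450731·(-15/14) = -1441224675/1828901462 ≠ 1/24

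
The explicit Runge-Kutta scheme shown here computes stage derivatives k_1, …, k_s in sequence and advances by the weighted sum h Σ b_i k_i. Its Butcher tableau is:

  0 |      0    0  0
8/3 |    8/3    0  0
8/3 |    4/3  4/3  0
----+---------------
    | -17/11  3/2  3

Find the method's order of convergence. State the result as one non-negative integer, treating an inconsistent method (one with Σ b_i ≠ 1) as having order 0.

b = (-17/11, 3/2, 3)
c = (0, 8/3, 8/3)
Ac = (0, 0, 32/9)
Σ b_i: (-17/11)·1 + 3/2·1 + 3·1 = 65/22 ≠ 1 ⇒ order 0.

0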